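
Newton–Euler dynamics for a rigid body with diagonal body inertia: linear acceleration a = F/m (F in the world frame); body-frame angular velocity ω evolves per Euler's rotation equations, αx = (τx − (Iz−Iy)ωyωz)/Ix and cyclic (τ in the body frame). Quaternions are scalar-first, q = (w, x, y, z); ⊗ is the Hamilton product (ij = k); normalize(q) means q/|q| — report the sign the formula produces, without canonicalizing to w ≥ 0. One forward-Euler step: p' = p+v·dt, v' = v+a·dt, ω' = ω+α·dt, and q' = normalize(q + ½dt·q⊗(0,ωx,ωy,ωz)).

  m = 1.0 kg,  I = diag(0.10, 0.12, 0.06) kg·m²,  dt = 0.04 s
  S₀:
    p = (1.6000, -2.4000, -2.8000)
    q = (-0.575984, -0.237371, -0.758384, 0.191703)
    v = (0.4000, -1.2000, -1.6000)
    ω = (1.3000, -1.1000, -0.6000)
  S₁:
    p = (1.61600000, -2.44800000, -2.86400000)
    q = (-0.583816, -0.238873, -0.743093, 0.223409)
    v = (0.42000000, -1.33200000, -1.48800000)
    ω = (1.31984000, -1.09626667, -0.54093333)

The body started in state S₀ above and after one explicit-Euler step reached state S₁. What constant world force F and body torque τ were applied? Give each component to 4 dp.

F = (0.5000, -3.3000, 2.8000)
τ = (0.0100, -0.0200, 0.0600)

Δω = ω₁−ω₀ = (0.01984000, 0.00373333, 0.05906667)
ω₀×(Iω₀) = (-0.0396, -0.0312, -0.0286)
τ = I·(Δω/dt) + ω₀×(Iω₀) = (0.0100, -0.0200, 0.0600)
Δv = v₁−v₀ = (0.02000000, -0.13200000, 0.11200000)
m·(v₁−v₀)/dt = (0.5000, -3.3000, 2.8000)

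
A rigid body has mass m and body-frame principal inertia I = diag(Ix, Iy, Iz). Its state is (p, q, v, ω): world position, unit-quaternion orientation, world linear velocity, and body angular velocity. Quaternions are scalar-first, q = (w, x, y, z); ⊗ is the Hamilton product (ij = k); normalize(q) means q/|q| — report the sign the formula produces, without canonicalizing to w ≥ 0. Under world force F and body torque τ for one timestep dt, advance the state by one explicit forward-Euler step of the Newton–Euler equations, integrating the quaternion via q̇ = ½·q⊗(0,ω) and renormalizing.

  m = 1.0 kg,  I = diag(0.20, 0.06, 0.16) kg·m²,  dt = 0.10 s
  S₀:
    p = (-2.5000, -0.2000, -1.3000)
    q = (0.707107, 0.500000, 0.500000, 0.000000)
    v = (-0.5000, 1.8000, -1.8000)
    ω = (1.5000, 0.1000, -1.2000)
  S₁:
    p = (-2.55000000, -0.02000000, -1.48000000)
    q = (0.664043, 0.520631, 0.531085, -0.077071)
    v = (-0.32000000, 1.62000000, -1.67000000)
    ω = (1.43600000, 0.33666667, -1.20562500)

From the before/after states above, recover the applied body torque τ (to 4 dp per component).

rate change Δω = (-0.06400000, 0.23666667, -0.00562500)
τ = I·(Δω/dt) + ω₀×(Iω₀) = (-0.1400, 0.0700, -0.0300)

τ = (-0.1400, 0.0700, -0.0300)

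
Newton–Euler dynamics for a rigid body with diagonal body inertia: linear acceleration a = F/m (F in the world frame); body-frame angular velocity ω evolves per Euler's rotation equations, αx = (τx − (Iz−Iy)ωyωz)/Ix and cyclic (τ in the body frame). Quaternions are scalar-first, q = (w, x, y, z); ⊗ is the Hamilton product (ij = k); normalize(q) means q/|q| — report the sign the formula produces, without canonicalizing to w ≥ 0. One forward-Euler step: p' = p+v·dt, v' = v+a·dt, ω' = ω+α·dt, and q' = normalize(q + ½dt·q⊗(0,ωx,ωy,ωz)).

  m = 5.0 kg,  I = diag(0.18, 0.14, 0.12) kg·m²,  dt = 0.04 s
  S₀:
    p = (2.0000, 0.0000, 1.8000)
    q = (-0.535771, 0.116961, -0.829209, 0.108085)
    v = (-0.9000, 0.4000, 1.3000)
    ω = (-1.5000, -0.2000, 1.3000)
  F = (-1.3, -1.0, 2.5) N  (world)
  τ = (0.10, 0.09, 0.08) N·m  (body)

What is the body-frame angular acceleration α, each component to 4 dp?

α = (0.5267, 1.4786, 0.7667)

gyro term ω×Iω = (0.0052, -0.1170, -0.0120)
α = I⁻¹(τ − ω×Iω) = (0.5267, 1.4786, 0.7667)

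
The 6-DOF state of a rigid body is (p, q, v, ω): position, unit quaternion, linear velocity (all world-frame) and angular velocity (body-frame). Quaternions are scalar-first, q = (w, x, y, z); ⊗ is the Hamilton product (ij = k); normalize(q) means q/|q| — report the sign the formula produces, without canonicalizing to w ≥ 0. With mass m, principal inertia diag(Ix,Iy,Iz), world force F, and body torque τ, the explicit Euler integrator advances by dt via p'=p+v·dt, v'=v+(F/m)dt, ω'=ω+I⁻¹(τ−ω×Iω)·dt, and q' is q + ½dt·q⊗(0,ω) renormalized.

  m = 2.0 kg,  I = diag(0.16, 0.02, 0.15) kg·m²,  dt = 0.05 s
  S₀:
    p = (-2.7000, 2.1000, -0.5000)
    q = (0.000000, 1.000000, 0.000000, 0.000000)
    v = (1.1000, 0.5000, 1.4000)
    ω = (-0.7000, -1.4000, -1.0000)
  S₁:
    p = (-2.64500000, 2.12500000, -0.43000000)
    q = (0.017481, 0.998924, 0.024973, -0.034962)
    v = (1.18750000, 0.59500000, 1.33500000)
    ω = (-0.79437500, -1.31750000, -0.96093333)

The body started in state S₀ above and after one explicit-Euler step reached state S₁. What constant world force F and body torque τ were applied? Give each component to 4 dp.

ω₁ − ω₀ = (-0.09437500, 0.08250000, 0.03906667)
I·α + gyro = (-0.1200, 0.0400, -0.0200)
Δv = v₁−v₀ = (0.08750000, 0.09500000, -0.06500000)
applied force F = (3.5000, 3.8000, -2.6000)

F = (3.5000, 3.8000, -2.6000)
τ = (-0.1200, 0.0400, -0.0200)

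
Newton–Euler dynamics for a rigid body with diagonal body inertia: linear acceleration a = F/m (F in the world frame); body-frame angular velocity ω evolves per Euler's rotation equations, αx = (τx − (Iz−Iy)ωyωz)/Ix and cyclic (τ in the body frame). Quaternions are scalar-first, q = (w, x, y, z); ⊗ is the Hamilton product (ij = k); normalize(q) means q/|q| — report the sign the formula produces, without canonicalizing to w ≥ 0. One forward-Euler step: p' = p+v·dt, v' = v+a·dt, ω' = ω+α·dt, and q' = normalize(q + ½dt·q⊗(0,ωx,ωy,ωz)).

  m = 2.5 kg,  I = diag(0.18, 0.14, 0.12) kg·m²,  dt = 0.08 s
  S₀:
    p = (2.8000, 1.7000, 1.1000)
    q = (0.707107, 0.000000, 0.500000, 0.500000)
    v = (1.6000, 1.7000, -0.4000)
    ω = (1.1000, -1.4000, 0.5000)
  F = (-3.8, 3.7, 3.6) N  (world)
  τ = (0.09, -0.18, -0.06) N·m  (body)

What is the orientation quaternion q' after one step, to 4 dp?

q' = (0.7231, 0.0689, 0.4811, 0.4908)

Hamilton product q⊗(0,ω) = (0.4500000, 1.7278177, -0.4399498, -0.1964465)
q' = normalize(q + ½dt·q⊗(0,ω)) = (0.7231, 0.0689, 0.4811, 0.4908)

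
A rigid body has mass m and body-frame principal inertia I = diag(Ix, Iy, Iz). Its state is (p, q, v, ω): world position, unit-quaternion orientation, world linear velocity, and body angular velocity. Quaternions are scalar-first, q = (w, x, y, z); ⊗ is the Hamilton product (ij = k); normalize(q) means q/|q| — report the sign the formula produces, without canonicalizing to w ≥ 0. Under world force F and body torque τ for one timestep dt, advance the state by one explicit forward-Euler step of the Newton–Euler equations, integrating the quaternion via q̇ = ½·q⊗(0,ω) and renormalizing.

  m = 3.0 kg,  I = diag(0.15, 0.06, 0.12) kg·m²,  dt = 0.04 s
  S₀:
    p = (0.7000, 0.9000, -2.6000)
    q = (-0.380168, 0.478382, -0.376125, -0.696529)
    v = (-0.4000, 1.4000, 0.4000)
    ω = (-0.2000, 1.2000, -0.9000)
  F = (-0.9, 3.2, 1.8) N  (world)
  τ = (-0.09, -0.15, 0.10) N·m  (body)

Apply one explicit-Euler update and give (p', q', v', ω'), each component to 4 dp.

p' = (0.6840, 0.9560, -2.5840)
q' = (-0.3816, 0.5032, -0.3737, -0.6794)
v' = (-0.4120, 1.4427, 0.4240)
ω' = (-0.2067, 1.0964, -0.8739)

gyro term ω×Iω = (-0.0648, 0.0054, 0.0216)
α = I⁻¹(τ − ω×Iω) = (-0.1680, -2.5900, 0.6533)
new body rate ω' = (-0.2067, 1.0964, -0.8739)
2q̇ = q⊗(0,ω) = (-0.0798497, 1.2503809, 0.1136480, 0.8409846)
q' = normalize(q + ½dt·q⊗(0,ω)) = (-0.3816, 0.5032, -0.3737, -0.6794)
linear accel F/m = (-0.3000, 1.0667, 0.6000)
new position p' = (0.6840, 0.9560, -2.5840)
v' = v + a·dt = (-0.4120, 1.4427, 0.4240)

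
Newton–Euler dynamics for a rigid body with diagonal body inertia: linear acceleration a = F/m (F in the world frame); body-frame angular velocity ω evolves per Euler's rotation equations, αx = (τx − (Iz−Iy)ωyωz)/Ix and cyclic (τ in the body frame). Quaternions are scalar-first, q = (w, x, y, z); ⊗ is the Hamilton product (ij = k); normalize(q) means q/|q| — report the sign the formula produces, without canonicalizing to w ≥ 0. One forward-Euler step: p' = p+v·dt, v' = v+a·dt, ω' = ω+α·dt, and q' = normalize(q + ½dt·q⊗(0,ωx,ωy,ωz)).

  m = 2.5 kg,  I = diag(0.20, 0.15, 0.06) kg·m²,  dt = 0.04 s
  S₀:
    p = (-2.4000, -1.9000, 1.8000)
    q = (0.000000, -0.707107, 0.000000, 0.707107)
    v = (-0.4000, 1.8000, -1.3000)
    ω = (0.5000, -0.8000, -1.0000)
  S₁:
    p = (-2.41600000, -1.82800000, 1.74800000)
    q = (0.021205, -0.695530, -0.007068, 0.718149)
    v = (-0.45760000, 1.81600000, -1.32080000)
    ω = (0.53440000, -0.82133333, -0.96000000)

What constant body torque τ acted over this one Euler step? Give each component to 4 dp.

Δω = ω₁−ω₀ = (0.03440000, -0.02133333, 0.04000000)
ω₀×(Iω₀) = (-0.0720, -0.0700, 0.0200)
applied torque τ = (0.1000, -0.1500, 0.0800)

τ = (0.1000, -0.1500, 0.0800)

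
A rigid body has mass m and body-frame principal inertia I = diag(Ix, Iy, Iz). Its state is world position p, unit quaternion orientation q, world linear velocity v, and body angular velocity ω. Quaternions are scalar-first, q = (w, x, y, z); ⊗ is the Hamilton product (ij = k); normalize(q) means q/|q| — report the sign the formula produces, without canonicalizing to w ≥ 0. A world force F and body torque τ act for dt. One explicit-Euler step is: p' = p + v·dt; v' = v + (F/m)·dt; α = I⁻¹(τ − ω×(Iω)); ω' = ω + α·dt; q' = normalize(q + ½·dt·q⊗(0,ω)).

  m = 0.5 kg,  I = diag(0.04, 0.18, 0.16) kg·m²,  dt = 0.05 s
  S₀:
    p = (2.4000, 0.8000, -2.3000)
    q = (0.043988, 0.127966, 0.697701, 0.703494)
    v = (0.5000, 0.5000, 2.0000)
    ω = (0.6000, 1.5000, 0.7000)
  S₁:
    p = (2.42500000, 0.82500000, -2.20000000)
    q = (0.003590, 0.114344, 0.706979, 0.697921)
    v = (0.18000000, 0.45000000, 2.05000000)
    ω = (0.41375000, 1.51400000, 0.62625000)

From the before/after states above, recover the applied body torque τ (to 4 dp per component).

τ = (-0.1700, 0.0000, -0.1100)

Δω = ω₁−ω₀ = (-0.18625000, 0.01400000, -0.07375000)
I·α + gyro = (-0.1700, 0.0000, -0.1100)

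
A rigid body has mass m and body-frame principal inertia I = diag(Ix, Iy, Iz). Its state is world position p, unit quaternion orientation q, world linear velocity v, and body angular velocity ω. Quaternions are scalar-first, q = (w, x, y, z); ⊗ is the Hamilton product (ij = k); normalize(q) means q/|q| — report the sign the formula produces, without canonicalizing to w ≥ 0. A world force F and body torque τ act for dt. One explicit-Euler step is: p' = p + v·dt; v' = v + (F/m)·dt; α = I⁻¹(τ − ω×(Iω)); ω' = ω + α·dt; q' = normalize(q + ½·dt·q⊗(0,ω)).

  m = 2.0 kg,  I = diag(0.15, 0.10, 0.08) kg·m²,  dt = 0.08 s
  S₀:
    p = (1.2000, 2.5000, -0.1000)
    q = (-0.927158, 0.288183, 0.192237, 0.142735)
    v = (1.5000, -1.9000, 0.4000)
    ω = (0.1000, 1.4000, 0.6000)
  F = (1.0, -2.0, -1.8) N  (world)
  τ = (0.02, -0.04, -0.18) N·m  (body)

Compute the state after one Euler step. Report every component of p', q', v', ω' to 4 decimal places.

a = (0.5000, -1.0000, -0.9000)
p + v·dt = (1.3200, 2.3480, -0.0680)
v' = v + a·dt = (1.5400, -1.9800, 0.3280)
precession coupling ω×(Iω) = (-0.0168, 0.0042, -0.0070)
α = I⁻¹(τ − ω×Iω) = (0.2453, -0.4420, -2.1625)
ω' = ω + α·dt = (0.1196, 1.3646, 0.4270)
Hamilton product q⊗(0,ω) = (-0.3835911, -0.1772026, -1.4566575, -0.1720623)
updated quaternion q' = (-0.9407, 0.2806, 0.1337, 0.1356)

p' = (1.3200, 2.3480, -0.0680)
q' = (-0.9407, 0.2806, 0.1337, 0.1356)
v' = (1.5400, -1.9800, 0.3280)
ω' = (0.1196, 1.3646, 0.4270)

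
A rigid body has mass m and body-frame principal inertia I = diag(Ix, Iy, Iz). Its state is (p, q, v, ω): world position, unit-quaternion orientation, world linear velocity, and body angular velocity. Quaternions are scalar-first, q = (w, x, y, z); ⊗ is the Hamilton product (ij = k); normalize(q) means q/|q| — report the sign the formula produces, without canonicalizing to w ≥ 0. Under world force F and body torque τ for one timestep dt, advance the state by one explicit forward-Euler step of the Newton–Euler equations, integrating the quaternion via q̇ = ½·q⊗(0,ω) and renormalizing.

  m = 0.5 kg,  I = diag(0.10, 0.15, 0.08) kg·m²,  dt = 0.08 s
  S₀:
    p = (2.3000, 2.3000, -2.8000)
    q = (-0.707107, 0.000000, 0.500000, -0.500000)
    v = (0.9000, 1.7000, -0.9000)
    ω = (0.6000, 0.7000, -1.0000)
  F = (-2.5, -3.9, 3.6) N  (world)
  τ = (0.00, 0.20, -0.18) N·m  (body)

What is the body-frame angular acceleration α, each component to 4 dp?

α = (-0.4900, 1.4133, -2.5125)

ω×(Iω) gyroscopic = (0.0490, -0.0120, 0.0210)
angular accel α = (-0.4900, 1.4133, -2.5125)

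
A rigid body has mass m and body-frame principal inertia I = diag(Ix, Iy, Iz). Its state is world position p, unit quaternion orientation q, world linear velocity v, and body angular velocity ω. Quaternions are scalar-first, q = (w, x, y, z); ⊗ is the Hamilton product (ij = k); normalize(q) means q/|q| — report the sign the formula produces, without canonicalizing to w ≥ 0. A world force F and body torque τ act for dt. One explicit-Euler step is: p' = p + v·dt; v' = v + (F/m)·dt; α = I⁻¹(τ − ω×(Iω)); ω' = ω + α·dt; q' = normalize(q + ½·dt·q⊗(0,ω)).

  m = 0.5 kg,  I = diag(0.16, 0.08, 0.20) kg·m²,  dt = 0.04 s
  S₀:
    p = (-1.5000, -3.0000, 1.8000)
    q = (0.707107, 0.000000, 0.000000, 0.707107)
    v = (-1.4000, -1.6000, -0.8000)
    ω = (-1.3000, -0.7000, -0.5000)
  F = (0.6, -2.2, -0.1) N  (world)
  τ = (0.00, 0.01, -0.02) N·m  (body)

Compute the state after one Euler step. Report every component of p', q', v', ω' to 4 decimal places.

p' = (-1.5560, -3.0640, 1.7680)
q' = (0.7138, -0.0085, -0.0283, 0.6997)
v' = (-1.3520, -1.7760, -0.8080)
ω' = (-1.3105, -0.6820, -0.4894)

precession coupling ω×(Iω) = (0.0420, -0.0260, -0.0728)
angular accel α = (-0.2625, 0.4500, 0.2640)
ω' = ω + α·dt = (-1.3105, -0.6820, -0.4894)
Hamilton product q⊗(0,ω) = (0.3535535, -0.4242642, -1.4142140, -0.3535535)
q + ½dt·q⊗(0,ω), renormalized = (0.7138, -0.0085, -0.0283, 0.6997)
a = (1.2000, -4.4000, -0.2000)
p' = p + v·dt = (-1.5560, -3.0640, 1.7680)
new velocity v' = (-1.3520, -1.7760, -0.8080)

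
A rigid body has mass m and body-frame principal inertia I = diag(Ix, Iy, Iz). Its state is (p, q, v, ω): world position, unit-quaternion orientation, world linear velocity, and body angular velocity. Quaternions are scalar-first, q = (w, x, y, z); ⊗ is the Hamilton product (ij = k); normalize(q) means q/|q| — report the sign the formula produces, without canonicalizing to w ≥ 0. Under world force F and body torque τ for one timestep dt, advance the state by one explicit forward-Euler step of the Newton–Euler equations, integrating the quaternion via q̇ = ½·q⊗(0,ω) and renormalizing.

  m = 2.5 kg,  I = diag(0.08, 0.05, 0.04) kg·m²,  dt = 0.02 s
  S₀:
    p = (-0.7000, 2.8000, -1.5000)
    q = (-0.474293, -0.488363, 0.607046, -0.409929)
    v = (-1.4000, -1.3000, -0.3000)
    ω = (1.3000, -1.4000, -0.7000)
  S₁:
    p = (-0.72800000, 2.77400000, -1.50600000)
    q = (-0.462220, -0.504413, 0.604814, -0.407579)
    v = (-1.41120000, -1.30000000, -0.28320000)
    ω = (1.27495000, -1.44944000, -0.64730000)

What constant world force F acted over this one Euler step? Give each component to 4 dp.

F = (-1.4000, 0.0000, 2.1000)

v₁ − v₀ = (-0.01120000, 0.00000000, 0.01680000)
applied force F = (-1.4000, 0.0000, 2.1000)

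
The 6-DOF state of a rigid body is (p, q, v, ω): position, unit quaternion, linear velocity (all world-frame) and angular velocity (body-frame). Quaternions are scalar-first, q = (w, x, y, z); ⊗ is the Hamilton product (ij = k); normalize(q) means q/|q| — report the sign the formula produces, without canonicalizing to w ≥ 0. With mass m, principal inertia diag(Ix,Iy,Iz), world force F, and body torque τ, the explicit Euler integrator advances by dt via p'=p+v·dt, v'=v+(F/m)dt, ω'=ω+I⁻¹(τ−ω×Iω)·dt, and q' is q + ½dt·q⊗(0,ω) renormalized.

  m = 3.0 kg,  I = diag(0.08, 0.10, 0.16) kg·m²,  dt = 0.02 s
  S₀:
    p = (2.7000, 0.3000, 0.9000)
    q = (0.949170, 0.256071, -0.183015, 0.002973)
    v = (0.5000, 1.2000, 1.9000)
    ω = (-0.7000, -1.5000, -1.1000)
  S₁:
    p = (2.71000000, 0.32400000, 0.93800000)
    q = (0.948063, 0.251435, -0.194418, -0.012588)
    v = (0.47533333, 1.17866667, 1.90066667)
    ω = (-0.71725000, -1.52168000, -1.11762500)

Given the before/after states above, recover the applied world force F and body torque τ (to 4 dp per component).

ω₁ − ω₀ = (-0.01725000, -0.02168000, -0.01762500)
gyro term ω₀×Iω₀ = (0.0990, -0.0616, 0.0210)
I·α + gyro = (0.0300, -0.1700, -0.1200)
Δv = v₁−v₀ = (-0.02466667, -0.02133333, 0.00066667)
applied force F = (-3.7000, -3.2000, 0.1000)

F = (-3.7000, -3.2000, 0.1000)
τ = (0.0300, -0.1700, -0.1200)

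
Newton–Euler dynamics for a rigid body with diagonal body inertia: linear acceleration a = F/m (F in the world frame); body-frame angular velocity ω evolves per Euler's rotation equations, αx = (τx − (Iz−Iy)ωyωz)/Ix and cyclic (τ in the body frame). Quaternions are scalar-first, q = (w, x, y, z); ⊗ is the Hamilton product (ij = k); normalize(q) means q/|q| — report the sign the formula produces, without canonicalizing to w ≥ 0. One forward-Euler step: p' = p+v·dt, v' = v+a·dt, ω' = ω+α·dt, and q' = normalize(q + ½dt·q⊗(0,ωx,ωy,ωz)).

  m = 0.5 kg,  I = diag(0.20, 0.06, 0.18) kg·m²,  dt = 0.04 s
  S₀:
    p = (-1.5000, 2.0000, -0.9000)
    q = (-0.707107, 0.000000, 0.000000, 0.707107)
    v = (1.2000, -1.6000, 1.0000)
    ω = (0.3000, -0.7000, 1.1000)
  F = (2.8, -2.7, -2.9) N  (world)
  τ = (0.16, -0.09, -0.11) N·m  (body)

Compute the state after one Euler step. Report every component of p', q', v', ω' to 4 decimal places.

a = F/m = (5.6000, -5.4000, -5.8000)
p' = p + v·dt = (-1.4520, 1.9360, -0.8600)
new velocity v' = (1.4240, -1.8160, 0.7680)
precession coupling ω×(Iω) = (-0.0924, 0.0066, 0.0294)
(τ − ω×Iω)/I = (1.2620, -1.6100, -0.7744)
new body rate ω' = (0.3505, -0.7644, 1.0690)
q⊗(0,ω) = (-0.7778177, 0.2828428, 0.7071070, -0.7778177)
q' = normalize(q + ½dt·q⊗(0,ω)) = (-0.7224, 0.0057, 0.0141, 0.6913)

p' = (-1.4520, 1.9360, -0.8600)
q' = (-0.7224, 0.0057, 0.0141, 0.6913)
v' = (1.4240, -1.8160, 0.7680)
ω' = (0.3505, -0.7644, 1.0690)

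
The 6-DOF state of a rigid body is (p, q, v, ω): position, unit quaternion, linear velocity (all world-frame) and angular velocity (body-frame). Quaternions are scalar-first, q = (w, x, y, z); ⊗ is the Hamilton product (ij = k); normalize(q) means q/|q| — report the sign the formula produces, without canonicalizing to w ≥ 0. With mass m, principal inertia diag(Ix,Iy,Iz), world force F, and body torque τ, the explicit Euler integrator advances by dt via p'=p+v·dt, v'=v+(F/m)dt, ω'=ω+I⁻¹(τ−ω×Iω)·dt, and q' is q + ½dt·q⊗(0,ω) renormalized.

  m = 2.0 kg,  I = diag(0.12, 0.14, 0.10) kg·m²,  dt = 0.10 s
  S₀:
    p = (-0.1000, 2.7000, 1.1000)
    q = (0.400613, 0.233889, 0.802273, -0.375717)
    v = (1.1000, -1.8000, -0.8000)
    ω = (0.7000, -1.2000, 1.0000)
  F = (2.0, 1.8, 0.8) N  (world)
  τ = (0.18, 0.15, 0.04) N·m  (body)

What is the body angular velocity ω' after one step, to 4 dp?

ω' = (0.8100, -1.1029, 1.0568)

angular accel α = (1.1000, 0.9714, 0.5680)
ω' = ω + α·dt = (0.8100, -1.1029, 1.0568)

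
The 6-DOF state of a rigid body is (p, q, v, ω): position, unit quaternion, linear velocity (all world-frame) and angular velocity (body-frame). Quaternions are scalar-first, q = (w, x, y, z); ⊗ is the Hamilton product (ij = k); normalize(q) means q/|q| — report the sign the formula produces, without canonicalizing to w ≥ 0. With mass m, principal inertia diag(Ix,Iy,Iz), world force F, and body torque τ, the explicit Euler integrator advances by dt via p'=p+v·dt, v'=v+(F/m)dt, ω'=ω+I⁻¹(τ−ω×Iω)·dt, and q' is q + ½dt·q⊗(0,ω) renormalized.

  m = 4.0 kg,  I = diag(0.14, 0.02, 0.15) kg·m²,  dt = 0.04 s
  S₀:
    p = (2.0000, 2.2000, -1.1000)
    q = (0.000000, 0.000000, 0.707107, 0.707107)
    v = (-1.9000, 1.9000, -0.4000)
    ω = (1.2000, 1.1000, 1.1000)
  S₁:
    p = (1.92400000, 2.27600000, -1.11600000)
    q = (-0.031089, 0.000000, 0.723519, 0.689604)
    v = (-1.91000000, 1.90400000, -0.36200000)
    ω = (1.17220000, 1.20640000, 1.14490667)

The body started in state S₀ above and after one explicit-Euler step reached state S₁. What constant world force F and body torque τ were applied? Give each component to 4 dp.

F = (-1.0000, 0.4000, 3.8000)
τ = (0.0600, 0.0400, 0.0100)

ω₁ − ω₀ = (-0.02780000, 0.10640000, 0.04490667)
I·α + gyro = (0.0600, 0.0400, 0.0100)
Δv = v₁−v₀ = (-0.01000000, 0.00400000, 0.03800000)
F = m·Δv/dt = (-1.0000, 0.4000, 3.8000)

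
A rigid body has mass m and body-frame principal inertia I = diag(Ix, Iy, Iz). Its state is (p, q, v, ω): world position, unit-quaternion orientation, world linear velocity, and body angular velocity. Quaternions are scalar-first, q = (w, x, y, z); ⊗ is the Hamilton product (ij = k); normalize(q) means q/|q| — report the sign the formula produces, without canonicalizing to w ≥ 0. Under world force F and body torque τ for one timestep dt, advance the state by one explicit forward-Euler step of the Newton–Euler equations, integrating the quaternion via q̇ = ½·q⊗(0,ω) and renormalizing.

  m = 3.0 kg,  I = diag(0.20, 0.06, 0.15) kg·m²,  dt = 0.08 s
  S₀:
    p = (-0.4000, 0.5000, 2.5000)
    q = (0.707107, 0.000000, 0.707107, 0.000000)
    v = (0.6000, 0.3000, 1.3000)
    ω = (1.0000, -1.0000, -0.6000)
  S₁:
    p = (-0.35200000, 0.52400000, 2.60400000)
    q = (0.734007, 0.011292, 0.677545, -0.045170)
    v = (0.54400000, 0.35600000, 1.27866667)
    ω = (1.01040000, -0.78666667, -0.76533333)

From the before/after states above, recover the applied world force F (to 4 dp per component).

F = (-2.1000, 2.1000, -0.8000)

velocity change Δv = (-0.05600000, 0.05600000, -0.02133333)
F = m·Δv/dt = (-2.1000, 2.1000, -0.8000)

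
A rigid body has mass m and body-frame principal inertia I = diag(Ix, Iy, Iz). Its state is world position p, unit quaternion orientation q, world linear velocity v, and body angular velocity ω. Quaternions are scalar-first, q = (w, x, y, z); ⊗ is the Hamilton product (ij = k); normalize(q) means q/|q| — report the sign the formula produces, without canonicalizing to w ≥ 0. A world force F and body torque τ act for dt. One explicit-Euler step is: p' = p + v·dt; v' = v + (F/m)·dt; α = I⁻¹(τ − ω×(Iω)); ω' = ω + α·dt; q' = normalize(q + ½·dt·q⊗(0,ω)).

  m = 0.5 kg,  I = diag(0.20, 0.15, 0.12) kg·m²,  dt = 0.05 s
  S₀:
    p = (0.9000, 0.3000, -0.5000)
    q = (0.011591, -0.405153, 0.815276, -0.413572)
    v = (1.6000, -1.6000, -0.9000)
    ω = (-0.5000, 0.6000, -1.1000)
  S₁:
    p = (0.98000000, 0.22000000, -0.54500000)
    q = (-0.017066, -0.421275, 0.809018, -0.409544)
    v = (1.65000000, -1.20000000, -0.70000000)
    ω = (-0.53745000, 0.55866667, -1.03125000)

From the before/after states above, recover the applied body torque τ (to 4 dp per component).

rate change Δω = (-0.03745000, -0.04133333, 0.06875000)
τ = I·(Δω/dt) + ω₀×(Iω₀) = (-0.1300, -0.0800, 0.1800)

τ = (-0.1300, -0.0800, 0.1800)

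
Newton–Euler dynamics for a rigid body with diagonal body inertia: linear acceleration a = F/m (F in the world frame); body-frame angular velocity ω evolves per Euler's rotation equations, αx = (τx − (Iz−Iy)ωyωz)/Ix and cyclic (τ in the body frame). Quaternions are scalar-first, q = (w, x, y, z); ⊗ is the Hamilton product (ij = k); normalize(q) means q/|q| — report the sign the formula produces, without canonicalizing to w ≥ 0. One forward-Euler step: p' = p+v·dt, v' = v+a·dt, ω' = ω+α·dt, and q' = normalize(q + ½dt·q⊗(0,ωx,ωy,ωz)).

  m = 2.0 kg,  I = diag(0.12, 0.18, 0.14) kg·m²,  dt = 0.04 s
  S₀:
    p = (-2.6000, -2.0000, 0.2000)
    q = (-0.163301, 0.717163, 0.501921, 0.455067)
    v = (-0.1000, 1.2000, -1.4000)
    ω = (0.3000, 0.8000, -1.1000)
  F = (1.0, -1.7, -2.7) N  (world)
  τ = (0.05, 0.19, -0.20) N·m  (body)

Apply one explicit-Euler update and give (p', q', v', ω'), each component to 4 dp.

p' = (-2.6040, -1.9520, 0.1440)
q' = (-0.1656, 0.6976, 0.5176, 0.4669)
v' = (-0.0800, 1.1660, -1.4540)
ω' = (0.3049, 0.8408, -1.1613)

(τ − ω×Iω)/I = (0.1233, 1.0189, -1.5314)
new body rate ω' = (0.3049, 0.8408, -1.1613)
Hamilton product q⊗(0,ω) = (-0.1161120, -0.9651570, 0.7947586, 0.6027852)
updated quaternion q' = (-0.1656, 0.6976, 0.5176, 0.4669)
linear accel F/m = (0.5000, -0.8500, -1.3500)
p + v·dt = (-2.6040, -1.9520, 0.1440)
new velocity v' = (-0.0800, 1.1660, -1.4540)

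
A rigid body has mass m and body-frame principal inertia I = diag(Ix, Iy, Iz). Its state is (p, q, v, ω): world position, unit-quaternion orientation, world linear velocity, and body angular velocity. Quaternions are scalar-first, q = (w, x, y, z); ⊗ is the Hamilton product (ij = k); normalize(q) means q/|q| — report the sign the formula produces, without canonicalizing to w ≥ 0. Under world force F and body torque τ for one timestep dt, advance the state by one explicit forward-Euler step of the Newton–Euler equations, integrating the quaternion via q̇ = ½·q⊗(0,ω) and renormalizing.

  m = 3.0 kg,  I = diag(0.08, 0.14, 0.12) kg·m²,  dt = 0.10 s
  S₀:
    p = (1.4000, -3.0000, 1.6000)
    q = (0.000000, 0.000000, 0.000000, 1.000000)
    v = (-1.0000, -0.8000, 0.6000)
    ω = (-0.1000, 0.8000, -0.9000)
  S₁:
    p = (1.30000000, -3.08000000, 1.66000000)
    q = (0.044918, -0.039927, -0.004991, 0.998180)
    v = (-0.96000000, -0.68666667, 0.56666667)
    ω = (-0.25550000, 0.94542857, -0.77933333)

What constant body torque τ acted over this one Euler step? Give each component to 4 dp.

τ = (-0.1100, 0.2000, 0.1400)

Δω = ω₁−ω₀ = (-0.15550000, 0.14542857, 0.12066667)
gyro term ω₀×Iω₀ = (0.0144, -0.0036, -0.0048)
I·α + gyro = (-0.1100, 0.2000, 0.1400)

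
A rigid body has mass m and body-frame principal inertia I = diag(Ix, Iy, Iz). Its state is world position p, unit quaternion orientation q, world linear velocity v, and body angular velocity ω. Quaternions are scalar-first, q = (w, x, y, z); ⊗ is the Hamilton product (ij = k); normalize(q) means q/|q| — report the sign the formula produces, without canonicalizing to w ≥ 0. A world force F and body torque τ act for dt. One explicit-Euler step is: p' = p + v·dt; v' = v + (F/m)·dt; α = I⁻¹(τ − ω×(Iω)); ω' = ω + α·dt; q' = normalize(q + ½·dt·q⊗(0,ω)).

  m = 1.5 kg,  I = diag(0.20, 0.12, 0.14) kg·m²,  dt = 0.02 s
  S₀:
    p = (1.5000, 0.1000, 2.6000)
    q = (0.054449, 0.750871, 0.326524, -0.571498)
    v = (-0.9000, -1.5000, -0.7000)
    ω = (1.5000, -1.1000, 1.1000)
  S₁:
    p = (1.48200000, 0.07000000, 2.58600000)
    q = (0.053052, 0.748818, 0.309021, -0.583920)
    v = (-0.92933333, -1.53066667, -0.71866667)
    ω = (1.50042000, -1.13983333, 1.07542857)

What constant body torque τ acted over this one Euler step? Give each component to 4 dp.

τ = (-0.0200, -0.1400, -0.0400)

rate change Δω = (0.00042000, -0.03983333, -0.02457143)
precession coupling = (-0.0242, 0.0990, 0.1320)
applied torque τ = (-0.0200, -0.1400, -0.0400)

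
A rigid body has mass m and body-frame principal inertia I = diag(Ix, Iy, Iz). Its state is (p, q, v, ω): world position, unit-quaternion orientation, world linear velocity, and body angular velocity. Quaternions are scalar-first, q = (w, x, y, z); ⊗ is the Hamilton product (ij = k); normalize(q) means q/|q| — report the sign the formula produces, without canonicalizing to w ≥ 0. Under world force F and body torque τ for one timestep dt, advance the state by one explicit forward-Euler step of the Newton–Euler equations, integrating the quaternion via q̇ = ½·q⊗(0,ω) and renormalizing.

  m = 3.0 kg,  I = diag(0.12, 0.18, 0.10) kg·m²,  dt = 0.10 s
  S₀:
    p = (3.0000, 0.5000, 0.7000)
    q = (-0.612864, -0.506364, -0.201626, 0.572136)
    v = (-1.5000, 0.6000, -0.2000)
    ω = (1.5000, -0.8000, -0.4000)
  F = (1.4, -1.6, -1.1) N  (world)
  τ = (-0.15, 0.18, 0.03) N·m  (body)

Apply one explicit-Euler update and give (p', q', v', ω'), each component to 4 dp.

p' = (2.8500, 0.5600, 0.6800)
q' = (-0.5693, -0.5234, -0.1438, 0.6174)
v' = (-1.4533, 0.5467, -0.2367)
ω' = (1.3963, -0.6933, -0.2980)

precession coupling ω×(Iω) = (-0.0256, -0.0120, -0.0720)
angular accel α = (-1.0367, 1.0667, 1.0200)
new body rate ω' = (1.3963, -0.6933, -0.2980)
Hamilton product q⊗(0,ω) = (0.8270996, -0.3809368, 1.1459496, 0.9526758)
q + ½dt·q⊗(0,ω), renormalized = (-0.5693, -0.5234, -0.1438, 0.6174)
p' = p + v·dt = (2.8500, 0.5600, 0.6800)
v + (F/m)dt = (-1.4533, 0.5467, -0.2367)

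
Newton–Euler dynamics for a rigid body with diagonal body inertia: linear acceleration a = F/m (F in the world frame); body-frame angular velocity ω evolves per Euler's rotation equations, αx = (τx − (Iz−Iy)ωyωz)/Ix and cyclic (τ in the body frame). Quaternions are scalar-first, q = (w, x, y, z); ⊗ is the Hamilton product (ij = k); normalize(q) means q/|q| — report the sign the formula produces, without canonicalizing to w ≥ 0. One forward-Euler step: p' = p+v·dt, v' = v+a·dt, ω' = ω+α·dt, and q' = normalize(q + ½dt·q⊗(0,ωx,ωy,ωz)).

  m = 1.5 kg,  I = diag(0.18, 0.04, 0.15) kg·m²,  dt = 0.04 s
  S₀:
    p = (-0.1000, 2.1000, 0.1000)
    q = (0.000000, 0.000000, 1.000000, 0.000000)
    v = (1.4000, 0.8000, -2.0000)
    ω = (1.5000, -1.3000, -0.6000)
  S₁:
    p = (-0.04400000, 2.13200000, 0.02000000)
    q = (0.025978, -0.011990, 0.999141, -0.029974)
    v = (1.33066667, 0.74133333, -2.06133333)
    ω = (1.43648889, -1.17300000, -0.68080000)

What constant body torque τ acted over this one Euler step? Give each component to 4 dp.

rate change Δω = (-0.06351111, 0.12700000, -0.08080000)
applied torque τ = (-0.2000, 0.1000, -0.0300)

τ = (-0.2000, 0.1000, -0.0300)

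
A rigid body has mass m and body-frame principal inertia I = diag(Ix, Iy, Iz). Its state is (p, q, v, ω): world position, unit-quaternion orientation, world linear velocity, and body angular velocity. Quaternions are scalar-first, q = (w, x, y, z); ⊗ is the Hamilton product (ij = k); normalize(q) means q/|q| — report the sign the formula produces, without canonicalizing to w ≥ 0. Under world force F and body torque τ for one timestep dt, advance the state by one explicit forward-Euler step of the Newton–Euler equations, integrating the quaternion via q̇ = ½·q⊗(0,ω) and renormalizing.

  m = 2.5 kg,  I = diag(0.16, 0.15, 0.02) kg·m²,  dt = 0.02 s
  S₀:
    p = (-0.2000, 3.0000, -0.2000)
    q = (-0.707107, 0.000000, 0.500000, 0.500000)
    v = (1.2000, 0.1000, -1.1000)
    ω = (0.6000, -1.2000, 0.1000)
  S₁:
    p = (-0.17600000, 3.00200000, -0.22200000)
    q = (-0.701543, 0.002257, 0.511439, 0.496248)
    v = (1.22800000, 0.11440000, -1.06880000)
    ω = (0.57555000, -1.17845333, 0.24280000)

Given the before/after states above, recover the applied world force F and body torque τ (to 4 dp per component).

F = (3.5000, 1.8000, 3.9000)
τ = (-0.1800, 0.1700, 0.1500)

velocity change Δv = (0.02800000, 0.01440000, 0.03120000)
applied force F = (3.5000, 1.8000, 3.9000)
ω₁ − ω₀ = (-0.02445000, 0.02154667, 0.14280000)
ω₀×(Iω₀) = (0.0156, 0.0084, 0.0072)
τ = I·(Δω/dt) + ω₀×(Iω₀) = (-0.1800, 0.1700, 0.1500)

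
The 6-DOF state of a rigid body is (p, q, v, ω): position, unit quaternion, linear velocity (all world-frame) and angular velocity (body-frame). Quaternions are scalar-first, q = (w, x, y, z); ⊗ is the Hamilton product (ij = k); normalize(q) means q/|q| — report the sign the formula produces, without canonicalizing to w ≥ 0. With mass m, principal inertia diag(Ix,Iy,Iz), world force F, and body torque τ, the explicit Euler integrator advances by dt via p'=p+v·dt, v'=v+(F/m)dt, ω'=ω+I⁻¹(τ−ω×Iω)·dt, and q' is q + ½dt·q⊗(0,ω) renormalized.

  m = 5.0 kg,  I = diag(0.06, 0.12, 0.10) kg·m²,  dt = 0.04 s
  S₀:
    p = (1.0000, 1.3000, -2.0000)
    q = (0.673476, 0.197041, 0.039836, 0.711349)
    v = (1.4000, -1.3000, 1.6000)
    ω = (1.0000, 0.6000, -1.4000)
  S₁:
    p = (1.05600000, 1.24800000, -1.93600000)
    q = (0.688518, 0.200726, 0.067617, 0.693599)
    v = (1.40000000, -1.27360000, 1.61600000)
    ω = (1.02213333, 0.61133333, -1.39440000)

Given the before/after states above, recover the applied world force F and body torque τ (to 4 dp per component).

F = (0.0000, 3.3000, 2.0000)
τ = (0.0500, 0.0900, 0.0500)

ω₁ − ω₀ = (0.02213333, 0.01133333, 0.00560000)
I·α + gyro = (0.0500, 0.0900, 0.0500)
Δv = v₁−v₀ = (0.00000000, 0.02640000, 0.01600000)
m·(v₁−v₀)/dt = (0.0000, 3.3000, 2.0000)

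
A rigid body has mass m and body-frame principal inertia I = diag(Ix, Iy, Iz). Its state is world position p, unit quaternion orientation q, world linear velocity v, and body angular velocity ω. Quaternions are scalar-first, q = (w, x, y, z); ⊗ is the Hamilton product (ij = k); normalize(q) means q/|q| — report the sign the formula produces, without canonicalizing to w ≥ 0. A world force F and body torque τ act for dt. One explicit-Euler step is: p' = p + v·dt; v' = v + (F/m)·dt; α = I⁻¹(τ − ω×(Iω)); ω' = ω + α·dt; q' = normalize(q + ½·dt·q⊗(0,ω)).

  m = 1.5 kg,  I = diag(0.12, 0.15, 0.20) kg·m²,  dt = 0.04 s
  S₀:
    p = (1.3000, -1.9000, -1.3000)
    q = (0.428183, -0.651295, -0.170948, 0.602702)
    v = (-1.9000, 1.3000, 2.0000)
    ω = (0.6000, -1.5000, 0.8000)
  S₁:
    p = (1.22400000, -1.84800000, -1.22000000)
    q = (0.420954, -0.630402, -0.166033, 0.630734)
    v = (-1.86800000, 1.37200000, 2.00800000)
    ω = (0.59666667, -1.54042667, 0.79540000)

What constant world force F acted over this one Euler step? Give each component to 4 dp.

Δv = v₁−v₀ = (0.03200000, 0.07200000, 0.00800000)
F = m·Δv/dt = (1.2000, 2.7000, 0.3000)

F = (1.2000, 2.7000, 0.3000)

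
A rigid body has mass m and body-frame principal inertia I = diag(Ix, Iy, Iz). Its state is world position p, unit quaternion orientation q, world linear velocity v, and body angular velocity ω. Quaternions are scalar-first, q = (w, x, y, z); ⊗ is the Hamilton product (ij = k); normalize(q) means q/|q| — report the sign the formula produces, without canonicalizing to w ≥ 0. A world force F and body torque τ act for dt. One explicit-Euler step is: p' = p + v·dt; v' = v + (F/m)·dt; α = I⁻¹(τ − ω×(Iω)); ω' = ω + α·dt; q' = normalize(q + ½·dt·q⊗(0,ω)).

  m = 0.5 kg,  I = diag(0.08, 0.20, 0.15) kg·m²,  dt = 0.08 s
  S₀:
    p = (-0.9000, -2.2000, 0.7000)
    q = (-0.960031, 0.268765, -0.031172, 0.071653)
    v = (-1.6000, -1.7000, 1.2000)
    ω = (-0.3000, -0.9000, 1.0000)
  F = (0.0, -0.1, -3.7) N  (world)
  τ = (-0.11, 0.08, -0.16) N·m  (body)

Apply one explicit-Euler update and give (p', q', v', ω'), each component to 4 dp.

p' = (-1.0280, -2.3360, 0.7960)
q' = (-0.9593, 0.2812, -0.0082, 0.0232)
v' = (-1.6000, -1.7160, 0.6080)
ω' = (-0.4550, -0.8764, 0.8974)

a = F/m = (0.0000, -0.2000, -7.4000)
p + v·dt = (-1.0280, -2.3360, 0.7960)
new velocity v' = (-1.6000, -1.7160, 0.6080)
(τ − ω×Iω)/I = (-1.9375, 0.2950, -1.2827)
ω + α·dt = (-0.4550, -0.8764, 0.8974)
Hamilton product q⊗(0,ω) = (-0.0190783, 0.3213250, 0.5737670, -1.2112711)
updated quaternion q' = (-0.9593, 0.2812, -0.0082, 0.0232)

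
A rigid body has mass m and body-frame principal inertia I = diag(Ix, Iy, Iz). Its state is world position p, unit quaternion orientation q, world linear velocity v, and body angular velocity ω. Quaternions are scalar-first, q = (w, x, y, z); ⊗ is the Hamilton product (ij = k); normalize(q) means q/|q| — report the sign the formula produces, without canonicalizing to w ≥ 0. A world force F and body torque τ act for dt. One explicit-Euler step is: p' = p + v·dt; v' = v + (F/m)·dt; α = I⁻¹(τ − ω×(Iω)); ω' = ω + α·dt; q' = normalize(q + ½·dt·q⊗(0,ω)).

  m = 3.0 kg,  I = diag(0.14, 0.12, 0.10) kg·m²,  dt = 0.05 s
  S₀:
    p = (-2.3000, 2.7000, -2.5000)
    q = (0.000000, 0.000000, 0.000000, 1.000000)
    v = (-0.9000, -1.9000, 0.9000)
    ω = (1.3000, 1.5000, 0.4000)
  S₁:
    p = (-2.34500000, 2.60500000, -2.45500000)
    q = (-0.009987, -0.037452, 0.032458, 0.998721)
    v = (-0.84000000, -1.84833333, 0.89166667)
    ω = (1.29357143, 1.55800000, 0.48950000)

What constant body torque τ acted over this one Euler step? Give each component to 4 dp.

ω₁ − ω₀ = (-0.00642857, 0.05800000, 0.08950000)
precession coupling = (-0.0120, 0.0208, -0.0390)
τ = I·(Δω/dt) + ω₀×(Iω₀) = (-0.0300, 0.1600, 0.1400)

τ = (-0.0300, 0.1600, 0.1400)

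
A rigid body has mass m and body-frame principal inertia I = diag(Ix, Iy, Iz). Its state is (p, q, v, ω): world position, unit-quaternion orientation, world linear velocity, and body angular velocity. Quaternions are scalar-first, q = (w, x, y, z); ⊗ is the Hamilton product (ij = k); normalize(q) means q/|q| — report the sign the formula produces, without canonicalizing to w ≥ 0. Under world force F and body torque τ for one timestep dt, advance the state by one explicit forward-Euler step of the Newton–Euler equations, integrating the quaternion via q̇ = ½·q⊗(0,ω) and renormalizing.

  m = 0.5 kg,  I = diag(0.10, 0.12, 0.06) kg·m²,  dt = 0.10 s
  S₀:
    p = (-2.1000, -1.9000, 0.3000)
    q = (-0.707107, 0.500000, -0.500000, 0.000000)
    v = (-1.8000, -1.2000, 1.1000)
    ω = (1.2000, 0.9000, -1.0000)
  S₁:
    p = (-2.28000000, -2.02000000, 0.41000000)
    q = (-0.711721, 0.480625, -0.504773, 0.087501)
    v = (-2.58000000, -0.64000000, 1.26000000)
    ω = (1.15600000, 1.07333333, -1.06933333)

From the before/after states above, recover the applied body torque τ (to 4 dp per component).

ω₁ − ω₀ = (-0.04400000, 0.17333333, -0.06933333)
precession coupling = (0.0540, -0.0480, 0.0216)
I·α + gyro = (0.0100, 0.1600, -0.0200)

τ = (0.0100, 0.1600, -0.0200)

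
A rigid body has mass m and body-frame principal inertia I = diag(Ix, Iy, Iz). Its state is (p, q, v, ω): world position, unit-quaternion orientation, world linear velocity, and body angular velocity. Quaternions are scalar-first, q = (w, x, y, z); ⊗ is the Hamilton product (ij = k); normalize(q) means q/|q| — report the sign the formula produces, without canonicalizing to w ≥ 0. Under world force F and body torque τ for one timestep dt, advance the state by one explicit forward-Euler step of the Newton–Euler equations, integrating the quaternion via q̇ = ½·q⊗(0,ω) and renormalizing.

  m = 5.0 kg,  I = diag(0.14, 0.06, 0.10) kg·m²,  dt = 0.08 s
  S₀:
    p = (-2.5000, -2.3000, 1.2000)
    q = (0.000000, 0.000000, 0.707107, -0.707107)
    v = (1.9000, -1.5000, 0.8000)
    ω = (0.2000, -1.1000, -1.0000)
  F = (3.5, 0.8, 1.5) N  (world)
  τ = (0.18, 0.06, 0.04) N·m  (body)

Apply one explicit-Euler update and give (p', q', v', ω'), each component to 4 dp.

a = F/m = (0.7000, 0.1600, 0.3000)
p + v·dt = (-2.3480, -2.4200, 1.2640)
v + (F/m)dt = (1.9560, -1.4872, 0.8240)
precession coupling ω×(Iω) = (0.0440, -0.0080, 0.0176)
α = I⁻¹(τ − ω×Iω) = (0.9714, 1.1333, 0.2240)
new body rate ω' = (0.2777, -1.0093, -0.9821)
2q̇ = q⊗(0,ω) = (0.0707107, -1.4849247, -0.1414214, -0.1414214)
q + ½dt·q⊗(0,ω), renormalized = (0.0028, -0.0593, 0.7002, -0.7115)

p' = (-2.3480, -2.4200, 1.2640)
q' = (0.0028, -0.0593, 0.7002, -0.7115)
v' = (1.9560, -1.4872, 0.8240)
ω' = (0.2777, -1.0093, -0.9821)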